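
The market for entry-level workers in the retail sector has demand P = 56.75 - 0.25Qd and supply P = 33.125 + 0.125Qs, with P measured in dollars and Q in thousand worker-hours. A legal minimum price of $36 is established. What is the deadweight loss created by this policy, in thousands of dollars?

Rearranging demand gives Qd = 227 - 4P; rearranging supply gives Qs = 8P - 265. Without the control the market clears where 227 - 4P = 8P - 265, i.e. P* = 41 and Q* = 63.
Since 36 is below P* = 41, the floor does not bind and the free-market outcome prevails.
Since the control does not bind, no trades are prevented and deadweight loss is zero.

0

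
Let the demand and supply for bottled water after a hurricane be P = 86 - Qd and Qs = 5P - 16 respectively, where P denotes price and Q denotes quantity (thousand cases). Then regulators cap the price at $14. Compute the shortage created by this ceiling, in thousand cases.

Rearranging demand gives Qd = 86 - P. Equilibrium: 86 - P = 5P - 16, so 102 = 6P and P* = 17, Q* = 69.
The ceiling of 14 is below the equilibrium price 17, so it binds.
At P = 14: Qd = 86 - 14 = 72 and Qs = 5·14 - 16 = 54.
Shortage = Qd - Qs = 72 - 54 = 18.

18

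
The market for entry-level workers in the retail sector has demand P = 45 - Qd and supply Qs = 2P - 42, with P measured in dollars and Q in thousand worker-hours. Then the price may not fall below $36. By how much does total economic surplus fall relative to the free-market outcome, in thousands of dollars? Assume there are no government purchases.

Rearranging demand gives Qd = 45 - P. Equilibrium: 45 - P = 2P - 42, so 87 = 3P and P* = 29, Q* = 16.
The floor of 36 is above the equilibrium price 29, so it binds.
At P = 36: Qd = 45 - 36 = 9 and Qs = 2·36 - 42 = 30.
Quantity traded falls to 9. At Q = 9 the demand price is 45 - 9 = 36 and the supply price is (42 + 9)/2 = 25.5.
Deadweight loss = ½ · (36 - 25.5) · (16 - 9) = ½ · 10.5 · 7 = 36.75.

36.75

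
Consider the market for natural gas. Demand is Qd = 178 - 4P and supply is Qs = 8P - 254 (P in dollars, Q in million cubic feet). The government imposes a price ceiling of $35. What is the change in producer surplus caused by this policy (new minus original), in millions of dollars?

Equilibrium: 178 - 4P = 8P - 254, so 432 = 12P and P* = 36, Q* = 34.
Because the ceiling (35) lies below the market-clearing price, it is binding.
At P = 35: Qd = 178 - 4·35 = 38 and Qs = 8·35 - 254 = 26.
Producer surplus without the control is ½ · (36 - 31.75) · 34 = 72.25.
With the ceiling, producers sell 26 units at 35, so PS = ½ · (35 - 31.75) · 26 = 42.25.
Change in producer surplus = 42.25 - 72.25 = -30.

-30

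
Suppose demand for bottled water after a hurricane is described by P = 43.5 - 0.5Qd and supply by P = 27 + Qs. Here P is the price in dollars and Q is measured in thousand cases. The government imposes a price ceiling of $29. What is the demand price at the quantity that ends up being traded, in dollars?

Rearranging demand gives Qd = 87 - 2P; rearranging supply gives Qs = P - 27. Setting quantity demanded equal to quantity supplied, 87 - 2P = P - 27, gives P* = 38 and Q* = 11.
Since 29 < 38, the ceiling is binding.
At P = 29: Qd = 87 - 2·29 = 29 and Qs = 29 - 27 = 2.
Only 2 units reach the market. On the demand curve, the marginal buyer's willingness to pay at Q = 2 is (87 - 2)/2 = 42.5.

42.5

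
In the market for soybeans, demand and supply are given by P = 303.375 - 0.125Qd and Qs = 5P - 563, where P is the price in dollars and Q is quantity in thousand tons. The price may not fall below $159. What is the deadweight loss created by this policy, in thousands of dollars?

Rearranging demand gives Qd = 2427 - 8P. In a free market, 2427 - 8P = 5P - 563 gives the equilibrium P* = 230, Q* = 587.
Since 159 is below P* = 230, the floor does not bind and the free-market outcome prevails.
Since the control does not bind, no trades are prevented and deadweight loss is zero.

0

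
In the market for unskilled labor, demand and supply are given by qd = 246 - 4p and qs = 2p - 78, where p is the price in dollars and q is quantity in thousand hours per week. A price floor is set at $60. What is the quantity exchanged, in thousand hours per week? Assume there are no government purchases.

6

Equilibrium: 246 - 4p = 2p - 78, so 324 = 6p and p* = 54, q* = 30.
Since 60 > 54, the floor is binding.
At p = 60: qd = 246 - 4·60 = 6 and qs = 2·60 - 78 = 42.
The quantity actually transacted is the short side, demand: 6.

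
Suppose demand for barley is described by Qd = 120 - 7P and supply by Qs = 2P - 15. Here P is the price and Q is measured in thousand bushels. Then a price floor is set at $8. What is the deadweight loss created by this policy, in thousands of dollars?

Setting quantity demanded equal to quantity supplied, 120 - 7P = 2P - 15, gives P* = 15 and Q* = 15.
Since 8 is below P* = 15, the floor does not bind and the free-market outcome prevails.
Since the control does not bind, no trades are prevented and deadweight loss is zero.

0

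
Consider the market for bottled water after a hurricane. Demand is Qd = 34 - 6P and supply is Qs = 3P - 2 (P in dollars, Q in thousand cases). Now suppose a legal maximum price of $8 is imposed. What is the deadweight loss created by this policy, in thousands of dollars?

Equilibrium: 34 - 6P = 3P - 2, so 36 = 9P and P* = 4, Q* = 10.
The ceiling of 8 is above the equilibrium price 4, so it is not binding; the market clears at P* = 4, Q* = 10.
Since the control does not bind, no trades are prevented and deadweight loss is zero.

0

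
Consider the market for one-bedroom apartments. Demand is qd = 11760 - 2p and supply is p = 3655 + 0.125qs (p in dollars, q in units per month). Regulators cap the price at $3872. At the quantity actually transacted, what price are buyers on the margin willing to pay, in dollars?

5012

Rearranging supply gives qs = 8p - 29240. Without the control the market clears where 11760 - 2p = 8p - 29240, i.e. p* = 4100 and q* = 3560.
Because the ceiling (3872) lies below the market-clearing price, it is binding.
At p = 3872: qd = 11760 - 2·3872 = 4016 and qs = 8·3872 - 29240 = 1736.
Only 1736 units reach the market. On the demand curve, the marginal buyer's willingness to pay at q = 1736 is (11760 - 1736)/2 = 5012.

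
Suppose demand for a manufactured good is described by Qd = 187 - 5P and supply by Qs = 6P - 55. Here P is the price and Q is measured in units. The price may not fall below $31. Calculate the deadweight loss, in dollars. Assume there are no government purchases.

371.25

Without the control the market clears where 187 - 5P = 6P - 55, i.e. P* = 22 and Q* = 77.
Because the floor (31) lies above the market-clearing price, it is binding.
At P = 31: Qd = 187 - 5·31 = 32 and Qs = 6·31 - 55 = 131.
Quantity traded falls to 32. At Q = 32 the demand price is (187 - 32)/5 = 31 and the supply price is (55 + 32)/6 = 14.5.
Deadweight loss = ½ · (31 - 14.5) · (77 - 32) = ½ · 16.5 · 45 = 371.25.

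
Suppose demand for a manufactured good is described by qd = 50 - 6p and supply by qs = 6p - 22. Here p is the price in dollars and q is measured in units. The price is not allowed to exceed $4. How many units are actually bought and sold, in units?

Setting quantity demanded equal to quantity supplied, 50 - 6p = 6p - 22, gives p* = 6 and q* = 14.
The ceiling of 4 is below the equilibrium price 6, so it binds.
At p = 4: qd = 50 - 6·4 = 26 and qs = 6·4 - 22 = 2.
The quantity actually transacted is the short side, supply: 2.

2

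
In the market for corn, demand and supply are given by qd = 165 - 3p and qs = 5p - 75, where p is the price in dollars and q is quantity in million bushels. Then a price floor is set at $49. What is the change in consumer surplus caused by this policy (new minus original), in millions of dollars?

-883.5

In a free market, 165 - 3p = 5p - 75 gives the equilibrium p* = 30, q* = 75.
Since 49 > 30, the floor is binding.
At p = 49: qd = 165 - 3·49 = 18 and qs = 5·49 - 75 = 170.
Consumer surplus without the control is ½ · (55 - 30) · 75 = 937.5.
With the floor, consumers buy 18 units at 49, so CS = ½ · (55 - 49) · 18 = 54.
Change in consumer surplus = 54 - 937.5 = -883.5.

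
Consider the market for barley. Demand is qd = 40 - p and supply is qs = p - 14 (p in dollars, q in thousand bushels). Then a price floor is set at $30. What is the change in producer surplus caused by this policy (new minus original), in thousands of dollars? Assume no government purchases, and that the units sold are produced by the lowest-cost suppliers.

Without the control the market clears where 40 - p = p - 14, i.e. p* = 27 and q* = 13.
Since 30 > 27, the floor is binding.
At p = 30: qd = 40 - 30 = 10 and qs = 30 - 14 = 16.
Producer surplus without the control is ½ · (27 - 14) · 13 = 84.5.
With the floor, 10 units are sold at 30. The supply price at q = 10 is 24, so PS = ½ · [(30 - 14) + (30 - 24)] · 10 = 110.
Change in producer surplus = 110 - 84.5 = 25.5.

25.5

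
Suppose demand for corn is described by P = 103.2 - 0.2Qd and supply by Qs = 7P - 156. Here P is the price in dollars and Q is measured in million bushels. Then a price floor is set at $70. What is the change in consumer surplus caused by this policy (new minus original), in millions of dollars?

-2814

Rearranging demand gives Qd = 516 - 5P. Setting quantity demanded equal to quantity supplied, 516 - 5P = 7P - 156, gives P* = 56 and Q* = 236.
Since 70 > 56, the floor is binding.
At P = 70: Qd = 516 - 5·70 = 166 and Qs = 7·70 - 156 = 334.
Consumer surplus without the control is ½ · (103.2 - 56) · 236 = 5569.6.
With the floor, consumers buy 166 units at 70, so CS = ½ · (103.2 - 70) · 166 = 2755.6.
Change in consumer surplus = 2755.6 - 5569.6 = -2814.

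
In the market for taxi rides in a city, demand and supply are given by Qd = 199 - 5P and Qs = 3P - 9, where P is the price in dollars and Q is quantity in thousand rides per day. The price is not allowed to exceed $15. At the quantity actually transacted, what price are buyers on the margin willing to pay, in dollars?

Without the control the market clears where 199 - 5P = 3P - 9, i.e. P* = 26 and Q* = 69.
The ceiling of 15 is below the equilibrium price 26, so it binds.
At P = 15: Qd = 199 - 5·15 = 124 and Qs = 3·15 - 9 = 36.
Only 36 units reach the market. On the demand curve, the marginal buyer's willingness to pay at Q = 36 is (199 - 36)/5 = 32.6.

32.6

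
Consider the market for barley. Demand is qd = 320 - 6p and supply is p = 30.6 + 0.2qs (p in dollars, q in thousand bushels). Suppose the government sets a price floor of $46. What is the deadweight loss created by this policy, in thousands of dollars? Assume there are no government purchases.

Rearranging supply gives qs = 5p - 153. Without the control the market clears where 320 - 6p = 5p - 153, i.e. p* = 43 and q* = 62.
Because the floor (46) lies above the market-clearing price, it is binding.
At p = 46: qd = 320 - 6·46 = 44 and qs = 5·46 - 153 = 77.
Quantity traded falls to 44. At q = 44 the demand price is (320 - 44)/6 = 46 and the supply price is (153 + 44)/5 = 39.4.
Deadweight loss = ½ · (46 - 39.4) · (62 - 44) = ½ · 6.6 · 18 = 59.4.

59.4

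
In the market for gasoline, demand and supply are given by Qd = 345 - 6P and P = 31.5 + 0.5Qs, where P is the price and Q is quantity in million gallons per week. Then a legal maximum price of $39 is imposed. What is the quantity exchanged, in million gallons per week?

15

Rearranging supply gives Qs = 2P - 63. Equilibrium: 345 - 6P = 2P - 63, so 408 = 8P and P* = 51, Q* = 39.
The ceiling of 39 is below the equilibrium price 51, so it binds.
At P = 39: Qd = 345 - 6·39 = 111 and Qs = 2·39 - 63 = 15.
The quantity actually transacted is the short side, supply: 15.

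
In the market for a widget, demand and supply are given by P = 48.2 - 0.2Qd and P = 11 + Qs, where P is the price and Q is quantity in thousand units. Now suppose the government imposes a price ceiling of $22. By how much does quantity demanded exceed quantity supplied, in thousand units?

120

Rearranging demand gives Qd = 241 - 5P; rearranging supply gives Qs = P - 11. Equilibrium: 241 - 5P = P - 11, so 252 = 6P and P* = 42, Q* = 31.
Since 22 < 42, the ceiling is binding.
At P = 22: Qd = 241 - 5·22 = 131 and Qs = 22 - 11 = 11.
Shortage = Qd - Qs = 131 - 11 = 120.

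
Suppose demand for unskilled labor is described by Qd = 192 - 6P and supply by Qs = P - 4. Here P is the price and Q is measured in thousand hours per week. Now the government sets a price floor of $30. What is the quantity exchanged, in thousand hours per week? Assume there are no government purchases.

Setting quantity demanded equal to quantity supplied, 192 - 6P = P - 4, gives P* = 28 and Q* = 24.
Since 30 > 28, the floor is binding.
At P = 30: Qd = 192 - 6·30 = 12 and Qs = 30 - 4 = 26.
The quantity actually transacted is the short side, demand: 12.

12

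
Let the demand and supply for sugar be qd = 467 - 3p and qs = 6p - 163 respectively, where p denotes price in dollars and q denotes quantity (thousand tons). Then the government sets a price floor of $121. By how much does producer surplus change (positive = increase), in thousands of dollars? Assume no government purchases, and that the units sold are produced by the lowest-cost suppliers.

Setting quantity demanded equal to quantity supplied, 467 - 3p = 6p - 163, gives p* = 70 and q* = 257.
Since 121 > 70, the floor is binding.
At p = 121: qd = 467 - 3·121 = 104 and qs = 6·121 - 163 = 563.
Producer surplus without the control is ½ · (70 - 163/6) · 257 = 66049/12.
With the floor, 104 units are sold at 121. The supply price at q = 104 is 44.5, so PS = ½ · [(121 - 163/6) + (121 - 44.5)] · 104 = 26572/3.
Change in producer surplus = 26572/3 - 66049/12 = 3353.25.

3353.25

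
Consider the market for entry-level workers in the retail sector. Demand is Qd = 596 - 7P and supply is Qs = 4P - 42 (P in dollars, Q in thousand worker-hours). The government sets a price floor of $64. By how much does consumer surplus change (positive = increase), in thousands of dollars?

Setting quantity demanded equal to quantity supplied, 596 - 7P = 4P - 42, gives P* = 58 and Q* = 190.
Since 64 > 58, the floor is binding.
At P = 64: Qd = 596 - 7·64 = 148 and Qs = 4·64 - 42 = 214.
Consumer surplus without the control is ½ · (596/7 - 58) · 190 = 18050/7.
With the floor, consumers buy 148 units at 64, so CS = ½ · (596/7 - 64) · 148 = 10952/7.
Change in consumer surplus = 10952/7 - 18050/7 = -1014.

-1014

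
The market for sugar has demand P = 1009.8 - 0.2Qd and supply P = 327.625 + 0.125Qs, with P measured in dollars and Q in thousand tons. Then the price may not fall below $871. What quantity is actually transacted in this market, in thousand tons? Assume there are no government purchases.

694

Rearranging demand gives Qd = 5049 - 5P; rearranging supply gives Qs = 8P - 2621. Equilibrium: 5049 - 5P = 8P - 2621, so 7670 = 13P and P* = 590, Q* = 2099.
The floor of 871 is above the equilibrium price 590, so it binds.
At P = 871: Qd = 5049 - 5·871 = 694 and Qs = 8·871 - 2621 = 4347.
The quantity actually transacted is the short side, demand: 694.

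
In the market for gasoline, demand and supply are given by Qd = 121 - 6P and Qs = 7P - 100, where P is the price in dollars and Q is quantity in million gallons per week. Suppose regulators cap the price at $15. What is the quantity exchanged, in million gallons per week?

5

Without the control the market clears where 121 - 6P = 7P - 100, i.e. P* = 17 and Q* = 19.
The ceiling of 15 is below the equilibrium price 17, so it binds.
At P = 15: Qd = 121 - 6·15 = 31 and Qs = 7·15 - 100 = 5.
The quantity actually transacted is the short side, supply: 5.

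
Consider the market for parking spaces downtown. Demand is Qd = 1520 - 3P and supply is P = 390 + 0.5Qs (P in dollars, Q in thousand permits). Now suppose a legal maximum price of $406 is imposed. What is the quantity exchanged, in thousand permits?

Rearranging supply gives Qs = 2P - 780. Without the control the market clears where 1520 - 3P = 2P - 780, i.e. P* = 460 and Q* = 140.
Because the ceiling (406) lies below the market-clearing price, it is binding.
At P = 406: Qd = 1520 - 3·406 = 302 and Qs = 2·406 - 780 = 32.
The quantity actually transacted is the short side, supply: 32.

32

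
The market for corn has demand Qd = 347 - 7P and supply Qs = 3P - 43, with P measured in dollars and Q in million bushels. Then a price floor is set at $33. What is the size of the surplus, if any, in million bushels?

Setting quantity demanded equal to quantity supplied, 347 - 7P = 3P - 43, gives P* = 39 and Q* = 74.
Since 33 is below P* = 39, the floor does not bind and the free-market outcome prevails.
Since the control does not bind, there is no surplus.

0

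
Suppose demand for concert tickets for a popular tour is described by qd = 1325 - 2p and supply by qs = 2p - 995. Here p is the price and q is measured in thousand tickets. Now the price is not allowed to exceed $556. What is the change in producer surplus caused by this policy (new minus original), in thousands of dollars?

-3384

Setting quantity demanded equal to quantity supplied, 1325 - 2p = 2p - 995, gives p* = 580 and q* = 165.
Since 556 < 580, the ceiling is binding.
At p = 556: qd = 1325 - 2·556 = 213 and qs = 2·556 - 995 = 117.
Producer surplus without the control is ½ · (580 - 497.5) · 165 = 6806.25.
With the ceiling, producers sell 117 units at 556, so PS = ½ · (556 - 497.5) · 117 = 3422.25.
Change in producer surplus = 3422.25 - 6806.25 = -3384.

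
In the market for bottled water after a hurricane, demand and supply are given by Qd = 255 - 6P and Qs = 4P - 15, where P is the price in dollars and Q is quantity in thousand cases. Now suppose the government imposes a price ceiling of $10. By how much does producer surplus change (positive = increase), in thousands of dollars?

-1003

Setting quantity demanded equal to quantity supplied, 255 - 6P = 4P - 15, gives P* = 27 and Q* = 93.
Because the ceiling (10) lies below the market-clearing price, it is binding.
At P = 10: Qd = 255 - 6·10 = 195 and Qs = 4·10 - 15 = 25.
Producer surplus without the control is ½ · (27 - 3.75) · 93 = 1081.125.
With the ceiling, producers sell 25 units at 10, so PS = ½ · (10 - 3.75) · 25 = 78.125.
Change in producer surplus = 78.125 - 1081.125 = -1003.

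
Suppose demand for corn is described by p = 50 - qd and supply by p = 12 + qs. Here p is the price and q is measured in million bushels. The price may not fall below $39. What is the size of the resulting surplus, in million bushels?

16

Rearranging demand gives qd = 50 - p; rearranging supply gives qs = p - 12. In a free market, 50 - p = p - 12 gives the equilibrium p* = 31, q* = 19.
The floor of 39 is above the equilibrium price 31, so it binds.
At p = 39: qd = 50 - 39 = 11 and qs = 39 - 12 = 27.
Surplus = qs - qd = 27 - 11 = 16.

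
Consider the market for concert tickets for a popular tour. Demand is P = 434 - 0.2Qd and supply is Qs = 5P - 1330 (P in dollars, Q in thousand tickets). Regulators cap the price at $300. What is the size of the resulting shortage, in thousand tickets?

Rearranging demand gives Qd = 2170 - 5P. Without the control the market clears where 2170 - 5P = 5P - 1330, i.e. P* = 350 and Q* = 420.
Since 300 < 350, the ceiling is binding.
At P = 300: Qd = 2170 - 5·300 = 670 and Qs = 5·300 - 1330 = 170.
Shortage = Qd - Qs = 670 - 170 = 500.

500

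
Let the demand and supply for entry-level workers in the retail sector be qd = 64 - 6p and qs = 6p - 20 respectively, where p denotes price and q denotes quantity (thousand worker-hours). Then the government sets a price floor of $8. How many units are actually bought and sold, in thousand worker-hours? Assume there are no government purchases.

16

In a free market, 64 - 6p = 6p - 20 gives the equilibrium p* = 7, q* = 22.
The floor of 8 is above the equilibrium price 7, so it binds.
At p = 8: qd = 64 - 6·8 = 16 and qs = 6·8 - 20 = 28.
The quantity actually transacted is the short side, demand: 16.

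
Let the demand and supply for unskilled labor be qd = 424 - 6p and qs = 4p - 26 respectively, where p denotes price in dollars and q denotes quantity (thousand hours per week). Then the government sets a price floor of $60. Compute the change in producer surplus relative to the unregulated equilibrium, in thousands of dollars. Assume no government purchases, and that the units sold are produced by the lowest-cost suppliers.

-52.5

Without the control the market clears where 424 - 6p = 4p - 26, i.e. p* = 45 and q* = 154.
Since 60 > 45, the floor is binding.
At p = 60: qd = 424 - 6·60 = 64 and qs = 4·60 - 26 = 214.
Producer surplus without the control is ½ · (45 - 6.5) · 154 = 2964.5.
With the floor, 64 units are sold at 60. The supply price at q = 64 is 22.5, so PS = ½ · [(60 - 6.5) + (60 - 22.5)] · 64 = 2912.
Change in producer surplus = 2912 - 2964.5 = -52.5.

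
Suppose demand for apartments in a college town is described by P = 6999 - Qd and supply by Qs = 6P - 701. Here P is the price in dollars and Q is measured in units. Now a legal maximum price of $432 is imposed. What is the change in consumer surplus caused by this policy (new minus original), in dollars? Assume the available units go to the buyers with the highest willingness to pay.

Rearranging demand gives Qd = 6999 - P. In a free market, 6999 - P = 6P - 701 gives the equilibrium P* = 1100, Q* = 5899.
Because the ceiling (432) lies below the market-clearing price, it is binding.
At P = 432: Qd = 6999 - 432 = 6567 and Qs = 6·432 - 701 = 1891.
Consumer surplus without the control is ½ · (6999 - 1100) · 5899 = 17399100.5.
With the ceiling, 1891 units are sold at 432 (assume they go to the highest-value buyers). The demand price at Q = 1891 is 5108, so CS = ½ · [(6999 - 432) + (5108 - 432)] · 1891 = 10630256.5.
Change in consumer surplus = 10630256.5 - 17399100.5 = -6768844.

-6768844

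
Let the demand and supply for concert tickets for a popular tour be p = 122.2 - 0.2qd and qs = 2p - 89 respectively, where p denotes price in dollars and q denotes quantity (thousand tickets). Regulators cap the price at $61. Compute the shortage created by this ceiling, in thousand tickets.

273

Rearranging demand gives qd = 611 - 5p. Without the control the market clears where 611 - 5p = 2p - 89, i.e. p* = 100 and q* = 111.
Because the ceiling (61) lies below the market-clearing price, it is binding.
At p = 61: qd = 611 - 5·61 = 306 and qs = 2·61 - 89 = 33.
Shortage = qd - qs = 306 - 33 = 273.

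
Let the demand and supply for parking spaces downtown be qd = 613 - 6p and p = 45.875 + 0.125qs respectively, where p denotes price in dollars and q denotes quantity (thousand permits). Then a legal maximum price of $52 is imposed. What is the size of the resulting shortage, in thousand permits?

252

Rearranging supply gives qs = 8p - 367. Setting quantity demanded equal to quantity supplied, 613 - 6p = 8p - 367, gives p* = 70 and q* = 193.
Because the ceiling (52) lies below the market-clearing price, it is binding.
At p = 52: qd = 613 - 6·52 = 301 and qs = 8·52 - 367 = 49.
Shortage = qd - qs = 301 - 49 = 252.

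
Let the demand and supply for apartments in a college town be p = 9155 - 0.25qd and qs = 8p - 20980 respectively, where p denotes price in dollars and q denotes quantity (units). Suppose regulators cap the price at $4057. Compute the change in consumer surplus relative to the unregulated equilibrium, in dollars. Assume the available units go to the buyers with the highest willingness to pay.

Rearranging demand gives qd = 36620 - 4p. Equilibrium: 36620 - 4p = 8p - 20980, so 57600 = 12p and p* = 4800, q* = 17420.
Because the ceiling (4057) lies below the market-clearing price, it is binding.
At p = 4057: qd = 36620 - 4·4057 = 20392 and qs = 8·4057 - 20980 = 11476.
Consumer surplus without the control is ½ · (9155 - 4800) · 17420 = 37932050.
With the ceiling, 11476 units are sold at 4057 (assume they go to the highest-value buyers). The demand price at q = 11476 is 6286, so CS = ½ · [(9155 - 4057) + (6286 - 4057)] · 11476 = 42042326.
Change in consumer surplus = 42042326 - 37932050 = 4110276.

4110276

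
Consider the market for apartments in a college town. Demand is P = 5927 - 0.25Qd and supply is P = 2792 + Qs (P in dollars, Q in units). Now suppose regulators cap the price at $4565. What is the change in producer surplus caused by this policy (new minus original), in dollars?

-1573267.5

Rearranging demand gives Qd = 23708 - 4P; rearranging supply gives Qs = P - 2792. In a free market, 23708 - 4P = P - 2792 gives the equilibrium P* = 5300, Q* = 2508.
Because the ceiling (4565) lies below the market-clearing price, it is binding.
At P = 4565: Qd = 23708 - 4·4565 = 5448 and Qs = 4565 - 2792 = 1773.
Producer surplus without the control is ½ · (5300 - 2792) · 2508 = 3145032.
With the ceiling, producers sell 1773 units at 4565, so PS = ½ · (4565 - 2792) · 1773 = 1571764.5.
Change in producer surplus = 1571764.5 - 3145032 = -1573267.5.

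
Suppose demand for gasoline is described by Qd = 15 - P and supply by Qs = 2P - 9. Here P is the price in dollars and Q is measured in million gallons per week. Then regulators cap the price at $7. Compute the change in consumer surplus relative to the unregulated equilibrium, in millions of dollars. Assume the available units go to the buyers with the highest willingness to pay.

3

Setting quantity demanded equal to quantity supplied, 15 - P = 2P - 9, gives P* = 8 and Q* = 7.
Since 7 < 8, the ceiling is binding.
At P = 7: Qd = 15 - 7 = 8 and Qs = 2·7 - 9 = 5.
Consumer surplus without the control is ½ · (15 - 8) · 7 = 24.5.
With the ceiling, 5 units are sold at 7 (assume they go to the highest-value buyers). The demand price at Q = 5 is 10, so CS = ½ · [(15 - 7) + (10 - 7)] · 5 = 27.5.
Change in consumer surplus = 27.5 - 24.5 = 3.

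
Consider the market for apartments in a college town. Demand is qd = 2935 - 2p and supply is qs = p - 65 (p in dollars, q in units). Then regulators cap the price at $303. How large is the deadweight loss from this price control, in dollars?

Setting quantity demanded equal to quantity supplied, 2935 - 2p = p - 65, gives p* = 1000 and q* = 935.
The ceiling of 303 is below the equilibrium price 1000, so it binds.
At p = 303: qd = 2935 - 2·303 = 2329 and qs = 303 - 65 = 238.
Quantity traded falls to 238. At q = 238 the demand price is (2935 - 238)/2 = 1348.5 and the supply price is 65 + 238 = 303.
Deadweight loss = ½ · (1348.5 - 303) · (935 - 238) = ½ · 1045.5 · 697 = 364356.75.

364356.75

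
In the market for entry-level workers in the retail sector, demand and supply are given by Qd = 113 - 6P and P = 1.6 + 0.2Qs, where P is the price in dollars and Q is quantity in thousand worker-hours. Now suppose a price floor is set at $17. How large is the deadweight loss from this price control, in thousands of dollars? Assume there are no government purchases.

237.6

Rearranging supply gives Qs = 5P - 8. Without the control the market clears where 113 - 6P = 5P - 8, i.e. P* = 11 and Q* = 47.
Since 17 > 11, the floor is binding.
At P = 17: Qd = 113 - 6·17 = 11 and Qs = 5·17 - 8 = 77.
Quantity traded falls to 11. At Q = 11 the demand price is (113 - 11)/6 = 17 and the supply price is (8 + 11)/5 = 3.8.
Deadweight loss = ½ · (17 - 3.8) · (47 - 11) = ½ · 13.2 · 36 = 237.6.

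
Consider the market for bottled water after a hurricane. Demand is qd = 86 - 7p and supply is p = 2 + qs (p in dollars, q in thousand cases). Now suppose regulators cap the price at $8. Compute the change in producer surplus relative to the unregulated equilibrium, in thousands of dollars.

-22.5

Rearranging supply gives qs = p - 2. In a free market, 86 - 7p = p - 2 gives the equilibrium p* = 11, q* = 9.
Because the ceiling (8) lies below the market-clearing price, it is binding.
At p = 8: qd = 86 - 7·8 = 30 and qs = 8 - 2 = 6.
Producer surplus without the control is ½ · (11 - 2) · 9 = 40.5.
With the ceiling, producers sell 6 units at 8, so PS = ½ · (8 - 2) · 6 = 18.
Change in producer surplus = 18 - 40.5 = -22.5.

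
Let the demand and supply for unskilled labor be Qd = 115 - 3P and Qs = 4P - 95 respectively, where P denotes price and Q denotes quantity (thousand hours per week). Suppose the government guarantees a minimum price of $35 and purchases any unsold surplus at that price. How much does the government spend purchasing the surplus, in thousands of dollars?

In a free market, 115 - 3P = 4P - 95 gives the equilibrium P* = 30, Q* = 25.
The floor of 35 is above the equilibrium price 30, so it binds.
At P = 35: Qd = 115 - 3·35 = 10 and Qs = 4·35 - 95 = 45.
Surplus = Qs - Qd = 35.
Government expenditure = surplus × support price = 35 × 35 = 1225.

1225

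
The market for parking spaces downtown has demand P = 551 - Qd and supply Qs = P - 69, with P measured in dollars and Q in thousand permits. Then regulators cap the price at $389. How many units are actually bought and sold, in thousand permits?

241

Rearranging demand gives Qd = 551 - P. Setting quantity demanded equal to quantity supplied, 551 - P = P - 69, gives P* = 310 and Q* = 241.
The ceiling of 389 is above the equilibrium price 310, so it is not binding; the market clears at P* = 310, Q* = 241.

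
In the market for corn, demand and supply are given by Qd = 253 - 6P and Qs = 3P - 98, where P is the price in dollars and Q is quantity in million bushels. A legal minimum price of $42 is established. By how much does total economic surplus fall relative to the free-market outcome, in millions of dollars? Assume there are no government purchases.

Setting quantity demanded equal to quantity supplied, 253 - 6P = 3P - 98, gives P* = 39 and Q* = 19.
The floor of 42 is above the equilibrium price 39, so it binds.
At P = 42: Qd = 253 - 6·42 = 1 and Qs = 3·42 - 98 = 28.
Quantity traded falls to 1. At Q = 1 the demand price is (253 - 1)/6 = 42 and the supply price is (98 + 1)/3 = 33.
Deadweight loss = ½ · (42 - 33) · (19 - 1) = ½ · 9 · 18 = 81.

81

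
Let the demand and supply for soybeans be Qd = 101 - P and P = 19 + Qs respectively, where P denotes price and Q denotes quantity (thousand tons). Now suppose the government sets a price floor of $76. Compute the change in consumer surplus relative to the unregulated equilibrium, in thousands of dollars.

Rearranging supply gives Qs = P - 19. Equilibrium: 101 - P = P - 19, so 120 = 2P and P* = 60, Q* = 41.
Because the floor (76) lies above the market-clearing price, it is binding.
At P = 76: Qd = 101 - 76 = 25 and Qs = 76 - 19 = 57.
Consumer surplus without the control is ½ · (101 - 60) · 41 = 840.5.
With the floor, consumers buy 25 units at 76, so CS = ½ · (101 - 76) · 25 = 312.5.
Change in consumer surplus = 312.5 - 840.5 = -528.

-528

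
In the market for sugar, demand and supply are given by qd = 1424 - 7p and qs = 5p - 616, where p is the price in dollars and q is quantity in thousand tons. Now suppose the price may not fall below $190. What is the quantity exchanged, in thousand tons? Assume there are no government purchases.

Without the control the market clears where 1424 - 7p = 5p - 616, i.e. p* = 170 and q* = 234.
Because the floor (190) lies above the market-clearing price, it is binding.
At p = 190: qd = 1424 - 7·190 = 94 and qs = 5·190 - 616 = 334.
The quantity actually transacted is the short side, demand: 94.

94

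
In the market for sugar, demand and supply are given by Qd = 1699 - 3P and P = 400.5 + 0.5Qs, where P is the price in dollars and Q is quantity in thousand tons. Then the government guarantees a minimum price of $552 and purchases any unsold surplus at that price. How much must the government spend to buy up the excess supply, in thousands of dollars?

Rearranging supply gives Qs = 2P - 801. In a free market, 1699 - 3P = 2P - 801 gives the equilibrium P* = 500, Q* = 199.
Since 552 > 500, the floor is binding.
At P = 552: Qd = 1699 - 3·552 = 43 and Qs = 2·552 - 801 = 303.
Surplus = Qs - Qd = 260.
Government expenditure = surplus × support price = 260 × 552 = 143520.

143520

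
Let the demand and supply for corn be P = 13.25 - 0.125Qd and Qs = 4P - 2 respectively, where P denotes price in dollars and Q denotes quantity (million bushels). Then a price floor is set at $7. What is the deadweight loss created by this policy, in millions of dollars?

Rearranging demand gives Qd = 106 - 8P. Equilibrium: 106 - 8P = 4P - 2, so 108 = 12P and P* = 9, Q* = 34.
The floor of 7 is below the equilibrium price 9, so it is not binding; the market clears at P* = 9, Q* = 34.
Since the control does not bind, no trades are prevented and deadweight loss is zero.

0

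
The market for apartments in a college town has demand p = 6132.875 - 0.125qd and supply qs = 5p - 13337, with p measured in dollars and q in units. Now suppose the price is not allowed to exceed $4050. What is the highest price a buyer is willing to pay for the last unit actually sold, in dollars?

5268.75

Rearranging demand gives qd = 49063 - 8p. Equilibrium: 49063 - 8p = 5p - 13337, so 62400 = 13p and p* = 4800, q* = 10663.
Because the ceiling (4050) lies below the market-clearing price, it is binding.
At p = 4050: qd = 49063 - 8·4050 = 16663 and qs = 5·4050 - 13337 = 6913.
Only 6913 units reach the market. On the demand curve, the marginal buyer's willingness to pay at q = 6913 is (49063 - 6913)/8 = 5268.75.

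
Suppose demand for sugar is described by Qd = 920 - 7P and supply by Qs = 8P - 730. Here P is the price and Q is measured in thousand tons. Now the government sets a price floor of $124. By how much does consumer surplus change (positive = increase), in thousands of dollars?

Equilibrium: 920 - 7P = 8P - 730, so 1650 = 15P and P* = 110, Q* = 150.
Since 124 > 110, the floor is binding.
At P = 124: Qd = 920 - 7·124 = 52 and Qs = 8·124 - 730 = 262.
Consumer surplus without the control is ½ · (920/7 - 110) · 150 = 11250/7.
With the floor, consumers buy 52 units at 124, so CS = ½ · (920/7 - 124) · 52 = 1352/7.
Change in consumer surplus = 1352/7 - 11250/7 = -1414.

-1414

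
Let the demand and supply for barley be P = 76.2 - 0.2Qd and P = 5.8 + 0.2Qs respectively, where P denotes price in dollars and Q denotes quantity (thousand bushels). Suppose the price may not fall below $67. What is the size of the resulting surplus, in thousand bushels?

Rearranging demand gives Qd = 381 - 5P; rearranging supply gives Qs = 5P - 29. Without the control the market clears where 381 - 5P = 5P - 29, i.e. P* = 41 and Q* = 176.
Because the floor (67) lies above the market-clearing price, it is binding.
At P = 67: Qd = 381 - 5·67 = 46 and Qs = 5·67 - 29 = 306.
Surplus = Qs - Qd = 306 - 46 = 260.

260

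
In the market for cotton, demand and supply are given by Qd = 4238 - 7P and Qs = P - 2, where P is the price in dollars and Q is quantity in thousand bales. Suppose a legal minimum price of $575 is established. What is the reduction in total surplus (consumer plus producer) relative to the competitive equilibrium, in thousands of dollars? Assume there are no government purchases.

Setting quantity demanded equal to quantity supplied, 4238 - 7P = P - 2, gives P* = 530 and Q* = 528.
Because the floor (575) lies above the market-clearing price, it is binding.
At P = 575: Qd = 4238 - 7·575 = 213 and Qs = 575 - 2 = 573.
Quantity traded falls to 213. At Q = 213 the demand price is (4238 - 213)/7 = 575 and the supply price is 2 + 213 = 215.
Deadweight loss = ½ · (575 - 215) · (528 - 213) = ½ · 360 · 315 = 56700.

56700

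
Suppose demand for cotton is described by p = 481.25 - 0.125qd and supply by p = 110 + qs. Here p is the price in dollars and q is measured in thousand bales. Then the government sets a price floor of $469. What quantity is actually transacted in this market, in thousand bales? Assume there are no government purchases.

98

Rearranging demand gives qd = 3850 - 8p; rearranging supply gives qs = p - 110. Without the control the market clears where 3850 - 8p = p - 110, i.e. p* = 440 and q* = 330.
Because the floor (469) lies above the market-clearing price, it is binding.
At p = 469: qd = 3850 - 8·469 = 98 and qs = 469 - 110 = 359.
The quantity actually transacted is the short side, demand: 98.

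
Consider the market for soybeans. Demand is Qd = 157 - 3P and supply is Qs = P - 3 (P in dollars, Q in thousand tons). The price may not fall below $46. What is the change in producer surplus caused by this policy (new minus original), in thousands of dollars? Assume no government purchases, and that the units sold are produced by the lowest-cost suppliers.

In a free market, 157 - 3P = P - 3 gives the equilibrium P* = 40, Q* = 37.
Since 46 > 40, the floor is binding.
At P = 46: Qd = 157 - 3·46 = 19 and Qs = 46 - 3 = 43.
Producer surplus without the control is ½ · (40 - 3) · 37 = 684.5.
With the floor, 19 units are sold at 46. The supply price at Q = 19 is 22, so PS = ½ · [(46 - 3) + (46 - 22)] · 19 = 636.5.
Change in producer surplus = 636.5 - 684.5 = -48.

-48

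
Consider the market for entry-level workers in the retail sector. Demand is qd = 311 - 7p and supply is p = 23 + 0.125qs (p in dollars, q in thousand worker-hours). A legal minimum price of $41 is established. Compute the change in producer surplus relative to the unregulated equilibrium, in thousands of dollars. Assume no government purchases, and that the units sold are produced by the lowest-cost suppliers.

-4

Rearranging supply gives qs = 8p - 184. Setting quantity demanded equal to quantity supplied, 311 - 7p = 8p - 184, gives p* = 33 and q* = 80.
Because the floor (41) lies above the market-clearing price, it is binding.
At p = 41: qd = 311 - 7·41 = 24 and qs = 8·41 - 184 = 144.
Producer surplus without the control is ½ · (33 - 23) · 80 = 400.
With the floor, 24 units are sold at 41. The supply price at q = 24 is 26, so PS = ½ · [(41 - 23) + (41 - 26)] · 24 = 396.
Change in producer surplus = 396 - 400 = -4.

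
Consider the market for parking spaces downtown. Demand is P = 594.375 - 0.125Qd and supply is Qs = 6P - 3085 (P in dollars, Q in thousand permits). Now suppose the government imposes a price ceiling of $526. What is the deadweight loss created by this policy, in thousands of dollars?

6069

Rearranging demand gives Qd = 4755 - 8P. Setting quantity demanded equal to quantity supplied, 4755 - 8P = 6P - 3085, gives P* = 560 and Q* = 275.
Since 526 < 560, the ceiling is binding.
At P = 526: Qd = 4755 - 8·526 = 547 and Qs = 6·526 - 3085 = 71.
Quantity traded falls to 71. At Q = 71 the demand price is (4755 - 71)/8 = 585.5 and the supply price is (3085 + 71)/6 = 526.
Deadweight loss = ½ · (585.5 - 526) · (275 - 71) = ½ · 59.5 · 204 = 6069.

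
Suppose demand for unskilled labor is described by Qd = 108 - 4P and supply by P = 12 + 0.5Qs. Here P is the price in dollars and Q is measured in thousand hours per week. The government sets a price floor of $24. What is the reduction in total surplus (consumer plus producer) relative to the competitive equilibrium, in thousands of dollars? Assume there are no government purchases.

24

Rearranging supply gives Qs = 2P - 24. Equilibrium: 108 - 4P = 2P - 24, so 132 = 6P and P* = 22, Q* = 20.
Because the floor (24) lies above the market-clearing price, it is binding.
At P = 24: Qd = 108 - 4·24 = 12 and Qs = 2·24 - 24 = 24.
Quantity traded falls to 12. At Q = 12 the demand price is (108 - 12)/4 = 24 and the supply price is (24 + 12)/2 = 18.
Deadweight loss = ½ · (24 - 18) · (20 - 12) = ½ · 6 · 8 = 24.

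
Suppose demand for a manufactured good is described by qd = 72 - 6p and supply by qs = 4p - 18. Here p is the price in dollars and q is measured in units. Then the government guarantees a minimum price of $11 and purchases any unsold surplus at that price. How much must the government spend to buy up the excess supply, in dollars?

220

In a free market, 72 - 6p = 4p - 18 gives the equilibrium p* = 9, q* = 18.
The floor of 11 is above the equilibrium price 9, so it binds.
At p = 11: qd = 72 - 6·11 = 6 and qs = 4·11 - 18 = 26.
Surplus = qs - qd = 20.
Government expenditure = surplus × support price = 20 × 11 = 220.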